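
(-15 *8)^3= -1728000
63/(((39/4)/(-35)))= -2940/13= -226.15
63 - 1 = 62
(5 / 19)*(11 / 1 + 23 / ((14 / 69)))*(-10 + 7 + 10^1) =8705 / 38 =229.08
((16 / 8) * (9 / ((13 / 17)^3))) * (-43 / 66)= -633777 / 24167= -26.22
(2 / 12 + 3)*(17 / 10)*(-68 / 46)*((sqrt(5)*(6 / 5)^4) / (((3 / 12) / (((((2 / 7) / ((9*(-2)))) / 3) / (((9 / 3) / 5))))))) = 175712*sqrt(5) / 301875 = 1.30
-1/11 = -0.09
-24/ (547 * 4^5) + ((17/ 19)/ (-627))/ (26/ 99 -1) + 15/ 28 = 6943685979/ 12915921536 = 0.54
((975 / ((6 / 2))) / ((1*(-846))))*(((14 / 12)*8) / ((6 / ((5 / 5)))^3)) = -0.02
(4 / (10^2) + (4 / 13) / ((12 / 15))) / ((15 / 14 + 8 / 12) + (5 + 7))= 0.03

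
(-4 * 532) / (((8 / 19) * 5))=-5054 / 5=-1010.80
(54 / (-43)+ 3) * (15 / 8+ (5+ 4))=6525 / 344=18.97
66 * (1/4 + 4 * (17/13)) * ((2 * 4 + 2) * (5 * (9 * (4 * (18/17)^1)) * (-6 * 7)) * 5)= -31995810000/221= -144777420.81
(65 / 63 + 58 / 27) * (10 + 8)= 1202 / 21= 57.24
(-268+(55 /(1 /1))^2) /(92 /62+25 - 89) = -28489 /646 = -44.10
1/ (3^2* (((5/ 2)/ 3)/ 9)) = 6/ 5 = 1.20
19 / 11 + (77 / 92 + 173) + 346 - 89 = 437755 / 1012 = 432.56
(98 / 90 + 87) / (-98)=-1982 / 2205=-0.90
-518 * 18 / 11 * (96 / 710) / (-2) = 223776 / 3905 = 57.30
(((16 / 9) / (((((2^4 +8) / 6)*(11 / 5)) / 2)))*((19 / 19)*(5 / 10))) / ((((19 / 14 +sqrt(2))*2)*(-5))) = 532 / 3069 - 392*sqrt(2) / 3069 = -0.01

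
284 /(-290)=-142 /145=-0.98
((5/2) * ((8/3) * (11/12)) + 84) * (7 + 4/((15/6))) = 34873/45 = 774.96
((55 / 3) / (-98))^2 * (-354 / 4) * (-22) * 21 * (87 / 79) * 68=2903609775 / 27097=107156.13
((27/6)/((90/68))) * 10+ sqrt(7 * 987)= 34+ 7 * sqrt(141)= 117.12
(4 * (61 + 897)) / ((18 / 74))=141784 / 9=15753.78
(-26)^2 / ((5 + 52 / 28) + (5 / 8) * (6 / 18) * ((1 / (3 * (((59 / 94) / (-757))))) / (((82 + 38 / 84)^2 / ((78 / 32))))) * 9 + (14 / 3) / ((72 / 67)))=1446390223072704 / 23385028200383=61.85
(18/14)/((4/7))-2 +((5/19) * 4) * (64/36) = 1451/684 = 2.12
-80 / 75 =-16 / 15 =-1.07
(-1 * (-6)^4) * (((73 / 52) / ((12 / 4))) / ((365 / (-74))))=7992 / 65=122.95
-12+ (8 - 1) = -5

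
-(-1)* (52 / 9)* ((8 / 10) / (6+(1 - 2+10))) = 0.31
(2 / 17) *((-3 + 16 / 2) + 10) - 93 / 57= 43 / 323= 0.13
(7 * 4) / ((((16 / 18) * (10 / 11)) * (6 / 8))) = 231 / 5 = 46.20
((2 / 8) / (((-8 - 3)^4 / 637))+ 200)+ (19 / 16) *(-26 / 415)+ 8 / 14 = 68224187161 / 340256840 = 200.51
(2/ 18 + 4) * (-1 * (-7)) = 259/ 9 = 28.78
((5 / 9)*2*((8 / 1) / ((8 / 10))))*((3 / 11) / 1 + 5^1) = 5800 / 99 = 58.59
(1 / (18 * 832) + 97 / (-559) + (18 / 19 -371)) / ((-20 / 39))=4529861327 / 6274560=721.94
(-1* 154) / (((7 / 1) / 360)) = -7920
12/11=1.09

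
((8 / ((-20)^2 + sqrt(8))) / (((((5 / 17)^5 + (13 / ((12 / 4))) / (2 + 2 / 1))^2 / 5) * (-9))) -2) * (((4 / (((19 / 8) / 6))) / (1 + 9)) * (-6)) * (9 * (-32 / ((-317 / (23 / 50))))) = 26226036199961067951507456 / 5150743592276148994217125 -123069944186027606016 * sqrt(2) / 1030148718455229798843425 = 5.09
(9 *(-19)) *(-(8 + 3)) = 1881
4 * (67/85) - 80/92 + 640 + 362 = 1963374/1955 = 1004.28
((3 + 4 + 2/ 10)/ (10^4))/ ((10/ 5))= 9/ 25000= 0.00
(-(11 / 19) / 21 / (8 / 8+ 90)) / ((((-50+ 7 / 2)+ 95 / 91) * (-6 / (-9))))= 11 / 1100309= 0.00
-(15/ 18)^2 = -25/ 36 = -0.69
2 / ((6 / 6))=2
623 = 623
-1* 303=-303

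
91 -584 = -493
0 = 0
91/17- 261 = -4346/17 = -255.65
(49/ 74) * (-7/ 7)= -49/ 74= -0.66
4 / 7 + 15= 109 / 7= 15.57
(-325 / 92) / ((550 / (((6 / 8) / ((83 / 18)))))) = -0.00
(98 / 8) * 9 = 441 / 4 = 110.25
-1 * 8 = -8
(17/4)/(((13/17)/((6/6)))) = 289/52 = 5.56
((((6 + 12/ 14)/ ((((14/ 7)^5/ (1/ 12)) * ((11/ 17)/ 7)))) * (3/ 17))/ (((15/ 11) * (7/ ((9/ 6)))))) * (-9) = -27/ 560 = -0.05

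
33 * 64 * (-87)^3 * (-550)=764917084800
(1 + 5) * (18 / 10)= 54 / 5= 10.80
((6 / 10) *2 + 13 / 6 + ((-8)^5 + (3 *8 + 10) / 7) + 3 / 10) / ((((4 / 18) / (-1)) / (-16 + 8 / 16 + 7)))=-35085399 / 28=-1253049.96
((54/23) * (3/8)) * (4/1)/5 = 81/115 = 0.70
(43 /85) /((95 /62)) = 2666 /8075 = 0.33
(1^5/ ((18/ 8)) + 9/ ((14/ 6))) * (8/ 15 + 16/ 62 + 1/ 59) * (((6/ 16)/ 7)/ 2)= 6009967/ 64527120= 0.09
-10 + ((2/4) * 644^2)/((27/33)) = 2280958/9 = 253439.78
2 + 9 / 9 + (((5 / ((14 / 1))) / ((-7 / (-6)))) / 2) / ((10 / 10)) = 309 / 98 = 3.15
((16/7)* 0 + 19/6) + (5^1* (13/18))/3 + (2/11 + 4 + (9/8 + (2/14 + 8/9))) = 178111/16632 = 10.71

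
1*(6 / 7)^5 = 7776 / 16807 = 0.46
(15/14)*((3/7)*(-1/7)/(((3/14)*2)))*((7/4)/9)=-0.03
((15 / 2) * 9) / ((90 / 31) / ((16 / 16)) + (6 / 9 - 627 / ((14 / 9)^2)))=-1230390 / 4658119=-0.26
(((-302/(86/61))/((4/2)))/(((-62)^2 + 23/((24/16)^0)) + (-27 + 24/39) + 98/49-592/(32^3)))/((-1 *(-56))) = -15327104/30793898611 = -0.00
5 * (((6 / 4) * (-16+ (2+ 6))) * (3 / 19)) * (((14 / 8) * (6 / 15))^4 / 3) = -0.76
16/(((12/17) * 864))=17/648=0.03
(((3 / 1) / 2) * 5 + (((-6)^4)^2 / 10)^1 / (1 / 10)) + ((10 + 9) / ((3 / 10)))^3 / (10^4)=226752602 / 135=1679648.90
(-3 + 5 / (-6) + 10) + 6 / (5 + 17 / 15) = 493 / 69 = 7.14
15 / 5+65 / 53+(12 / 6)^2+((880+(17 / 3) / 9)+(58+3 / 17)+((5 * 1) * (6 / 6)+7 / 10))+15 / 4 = 465367003 / 486540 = 956.48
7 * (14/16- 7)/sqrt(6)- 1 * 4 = -343 * sqrt(6)/48- 4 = -21.50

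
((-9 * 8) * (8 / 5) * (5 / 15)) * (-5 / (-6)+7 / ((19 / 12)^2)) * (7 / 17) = -1759072 / 30685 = -57.33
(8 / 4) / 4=1 / 2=0.50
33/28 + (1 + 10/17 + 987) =989.77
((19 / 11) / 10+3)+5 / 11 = 399 / 110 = 3.63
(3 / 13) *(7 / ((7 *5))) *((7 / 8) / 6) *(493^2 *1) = 1701343 / 1040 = 1635.91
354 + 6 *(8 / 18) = 1070 / 3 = 356.67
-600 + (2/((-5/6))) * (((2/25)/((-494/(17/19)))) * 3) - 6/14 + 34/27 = -66431059207/110872125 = -599.17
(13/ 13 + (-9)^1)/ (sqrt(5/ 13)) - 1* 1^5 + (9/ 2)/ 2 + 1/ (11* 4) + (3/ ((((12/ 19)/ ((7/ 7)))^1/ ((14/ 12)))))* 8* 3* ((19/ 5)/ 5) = 28147/ 275 - 8* sqrt(65)/ 5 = 89.45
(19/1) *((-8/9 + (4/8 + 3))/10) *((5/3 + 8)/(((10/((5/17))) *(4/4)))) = 1.41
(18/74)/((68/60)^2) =2025/10693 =0.19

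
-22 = -22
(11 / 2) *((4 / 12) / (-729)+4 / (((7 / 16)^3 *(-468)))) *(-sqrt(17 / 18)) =10997657 *sqrt(34) / 117021996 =0.55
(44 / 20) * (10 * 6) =132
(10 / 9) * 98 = 980 / 9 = 108.89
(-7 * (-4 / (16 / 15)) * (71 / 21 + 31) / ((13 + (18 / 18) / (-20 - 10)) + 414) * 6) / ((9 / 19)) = 342950 / 12809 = 26.77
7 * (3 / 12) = 7 / 4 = 1.75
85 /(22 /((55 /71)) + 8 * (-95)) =-425 /3658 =-0.12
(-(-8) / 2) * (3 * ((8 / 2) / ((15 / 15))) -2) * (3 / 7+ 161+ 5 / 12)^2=924120125 / 882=1047755.24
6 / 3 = 2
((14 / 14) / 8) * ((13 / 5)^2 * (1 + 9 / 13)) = 143 / 100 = 1.43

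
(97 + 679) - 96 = 680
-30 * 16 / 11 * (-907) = 435360 / 11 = 39578.18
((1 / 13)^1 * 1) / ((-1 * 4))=-1 / 52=-0.02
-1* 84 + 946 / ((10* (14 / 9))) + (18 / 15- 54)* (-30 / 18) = 64.81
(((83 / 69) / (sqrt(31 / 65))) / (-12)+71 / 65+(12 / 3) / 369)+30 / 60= 76903 / 47970- 83 * sqrt(2015) / 25668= 1.46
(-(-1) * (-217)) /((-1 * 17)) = 12.76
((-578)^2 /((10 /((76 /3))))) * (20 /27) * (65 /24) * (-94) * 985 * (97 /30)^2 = -3594431297235194 /2187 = -1643544260281.30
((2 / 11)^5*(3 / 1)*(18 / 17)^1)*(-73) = -126144 / 2737867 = -0.05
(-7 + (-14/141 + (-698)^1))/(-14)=99419/1974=50.36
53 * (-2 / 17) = -106 / 17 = -6.24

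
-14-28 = -42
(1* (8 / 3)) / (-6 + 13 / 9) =-24 / 41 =-0.59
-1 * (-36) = 36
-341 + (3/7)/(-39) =-31032/91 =-341.01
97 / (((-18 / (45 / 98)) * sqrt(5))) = -97 * sqrt(5) / 196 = -1.11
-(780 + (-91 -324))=-365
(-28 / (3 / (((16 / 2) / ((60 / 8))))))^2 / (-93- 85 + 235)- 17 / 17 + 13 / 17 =2950268 / 1962225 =1.50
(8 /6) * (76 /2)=152 /3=50.67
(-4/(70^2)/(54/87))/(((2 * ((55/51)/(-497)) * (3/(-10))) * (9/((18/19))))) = -35003/329175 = -0.11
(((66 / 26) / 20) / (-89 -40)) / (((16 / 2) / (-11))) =121 / 89440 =0.00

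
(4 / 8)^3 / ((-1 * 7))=-1 / 56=-0.02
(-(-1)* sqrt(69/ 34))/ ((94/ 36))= 9* sqrt(2346)/ 799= 0.55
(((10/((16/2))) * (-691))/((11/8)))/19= -6910/209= -33.06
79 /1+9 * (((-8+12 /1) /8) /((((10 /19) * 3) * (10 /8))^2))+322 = 402.16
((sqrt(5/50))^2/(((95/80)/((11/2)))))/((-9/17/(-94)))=70312/855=82.24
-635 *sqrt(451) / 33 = -408.65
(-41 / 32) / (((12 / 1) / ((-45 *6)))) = 1845 / 64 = 28.83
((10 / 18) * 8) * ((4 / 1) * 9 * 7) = 1120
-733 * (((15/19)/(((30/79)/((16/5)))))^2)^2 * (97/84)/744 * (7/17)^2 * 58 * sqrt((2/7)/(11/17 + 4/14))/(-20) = 35979911101679552 * sqrt(3774)/3644932166128125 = 606.42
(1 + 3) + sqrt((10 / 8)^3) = 5.40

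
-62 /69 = -0.90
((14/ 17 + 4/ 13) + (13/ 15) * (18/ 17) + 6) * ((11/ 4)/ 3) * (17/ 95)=48917/ 37050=1.32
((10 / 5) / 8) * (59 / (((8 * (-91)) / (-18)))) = 531 / 1456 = 0.36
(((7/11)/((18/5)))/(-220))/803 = -0.00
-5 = -5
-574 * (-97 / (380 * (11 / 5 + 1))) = 45.79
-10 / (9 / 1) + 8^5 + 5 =32771.89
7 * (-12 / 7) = -12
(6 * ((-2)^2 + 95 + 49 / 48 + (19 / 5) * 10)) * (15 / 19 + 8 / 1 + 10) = 2365125 / 152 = 15560.03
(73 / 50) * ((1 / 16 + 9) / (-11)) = -2117 / 1760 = -1.20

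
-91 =-91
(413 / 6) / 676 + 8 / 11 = 36991 / 44616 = 0.83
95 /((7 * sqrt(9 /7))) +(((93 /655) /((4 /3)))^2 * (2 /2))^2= 6059221281 /47119987360000 +95 * sqrt(7) /21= 11.97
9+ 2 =11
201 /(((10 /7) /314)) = 220899 /5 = 44179.80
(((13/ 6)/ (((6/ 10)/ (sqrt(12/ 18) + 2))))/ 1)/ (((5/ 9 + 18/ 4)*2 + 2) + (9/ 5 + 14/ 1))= 325*sqrt(6)/ 7536 + 325/ 1256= 0.36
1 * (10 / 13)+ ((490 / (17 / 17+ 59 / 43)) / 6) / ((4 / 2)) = 143075 / 7956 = 17.98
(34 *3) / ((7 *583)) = 102 / 4081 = 0.02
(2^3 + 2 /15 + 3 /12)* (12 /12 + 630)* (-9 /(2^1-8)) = 317393 /40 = 7934.82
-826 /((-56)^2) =-59 /224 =-0.26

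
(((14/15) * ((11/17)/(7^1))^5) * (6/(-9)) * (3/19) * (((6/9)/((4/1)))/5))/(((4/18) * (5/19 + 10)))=-0.00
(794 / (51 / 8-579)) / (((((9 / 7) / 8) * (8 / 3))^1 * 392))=-794 / 96201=-0.01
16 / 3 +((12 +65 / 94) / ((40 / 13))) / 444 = 2973063 / 556480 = 5.34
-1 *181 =-181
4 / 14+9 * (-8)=-502 / 7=-71.71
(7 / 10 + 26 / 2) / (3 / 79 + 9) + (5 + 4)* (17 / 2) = 557033 / 7140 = 78.02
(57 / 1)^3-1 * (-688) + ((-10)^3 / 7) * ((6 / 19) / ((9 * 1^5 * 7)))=519163633 / 2793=185880.28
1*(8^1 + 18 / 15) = 46 / 5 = 9.20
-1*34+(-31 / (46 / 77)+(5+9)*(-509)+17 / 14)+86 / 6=-3475834 / 483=-7196.34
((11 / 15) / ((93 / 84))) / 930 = 154 / 216225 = 0.00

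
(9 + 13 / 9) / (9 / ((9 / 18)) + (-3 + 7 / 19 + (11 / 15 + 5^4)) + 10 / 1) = 4465 / 278346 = 0.02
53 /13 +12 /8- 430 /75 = -61 /390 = -0.16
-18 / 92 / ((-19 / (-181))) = -1629 / 874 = -1.86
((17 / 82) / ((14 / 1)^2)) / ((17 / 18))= 9 / 8036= 0.00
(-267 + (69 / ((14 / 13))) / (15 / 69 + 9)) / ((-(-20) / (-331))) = 51094815 / 11872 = 4303.81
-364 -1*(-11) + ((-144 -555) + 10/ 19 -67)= -21251/ 19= -1118.47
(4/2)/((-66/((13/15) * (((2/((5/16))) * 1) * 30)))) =-832/165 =-5.04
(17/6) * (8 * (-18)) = -408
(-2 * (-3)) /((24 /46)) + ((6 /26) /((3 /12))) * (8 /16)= 311 /26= 11.96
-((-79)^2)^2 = -38950081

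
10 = 10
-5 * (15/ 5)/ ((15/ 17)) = -17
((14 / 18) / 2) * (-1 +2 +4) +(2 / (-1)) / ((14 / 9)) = 83 / 126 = 0.66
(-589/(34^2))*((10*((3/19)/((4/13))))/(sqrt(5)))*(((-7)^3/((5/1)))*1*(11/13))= 350889*sqrt(5)/11560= 67.87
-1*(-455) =455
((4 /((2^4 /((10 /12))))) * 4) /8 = 0.10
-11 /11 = -1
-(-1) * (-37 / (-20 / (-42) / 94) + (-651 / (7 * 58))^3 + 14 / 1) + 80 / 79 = -562059021967 / 77069240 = -7292.91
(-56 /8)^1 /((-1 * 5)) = 7 /5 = 1.40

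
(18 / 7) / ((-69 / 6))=-36 / 161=-0.22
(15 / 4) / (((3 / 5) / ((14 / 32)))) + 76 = 5039 / 64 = 78.73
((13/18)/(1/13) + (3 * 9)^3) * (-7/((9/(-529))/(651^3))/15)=13412317401043057/90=149025748900478.41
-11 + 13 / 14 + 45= 489 / 14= 34.93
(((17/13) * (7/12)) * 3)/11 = 0.21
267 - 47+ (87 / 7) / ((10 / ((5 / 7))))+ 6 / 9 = 65137 / 294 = 221.55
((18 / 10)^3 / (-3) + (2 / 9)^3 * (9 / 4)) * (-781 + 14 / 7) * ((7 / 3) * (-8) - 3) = -32394.73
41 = 41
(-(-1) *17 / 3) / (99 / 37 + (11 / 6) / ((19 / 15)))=1406 / 1023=1.37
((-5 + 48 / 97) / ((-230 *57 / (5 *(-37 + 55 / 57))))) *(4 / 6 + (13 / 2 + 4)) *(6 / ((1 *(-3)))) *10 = 688090 / 49761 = 13.83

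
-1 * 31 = -31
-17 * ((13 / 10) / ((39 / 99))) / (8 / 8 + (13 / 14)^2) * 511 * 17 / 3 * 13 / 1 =-28350322 / 25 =-1134012.88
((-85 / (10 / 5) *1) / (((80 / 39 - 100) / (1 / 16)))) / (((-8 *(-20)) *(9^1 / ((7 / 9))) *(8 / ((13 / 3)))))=20111 / 2534768640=0.00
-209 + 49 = -160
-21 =-21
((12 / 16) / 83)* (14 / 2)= 21 / 332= 0.06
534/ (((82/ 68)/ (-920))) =-16703520/ 41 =-407402.93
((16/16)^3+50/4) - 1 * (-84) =97.50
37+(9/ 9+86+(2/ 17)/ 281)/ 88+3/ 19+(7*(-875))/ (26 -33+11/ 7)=1166.44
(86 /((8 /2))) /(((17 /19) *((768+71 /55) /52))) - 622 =-446228204 /719287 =-620.38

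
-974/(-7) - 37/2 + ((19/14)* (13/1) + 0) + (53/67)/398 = 25813059/186662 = 138.29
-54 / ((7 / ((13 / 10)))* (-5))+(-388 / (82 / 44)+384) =1275791 / 7175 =177.81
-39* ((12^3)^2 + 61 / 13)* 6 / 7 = -698721354 / 7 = -99817336.29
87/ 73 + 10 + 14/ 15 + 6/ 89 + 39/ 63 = 8739866/ 682185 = 12.81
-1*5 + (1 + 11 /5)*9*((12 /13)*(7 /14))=539 /65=8.29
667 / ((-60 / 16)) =-2668 / 15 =-177.87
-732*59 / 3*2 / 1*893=-25711256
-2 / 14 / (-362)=1 / 2534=0.00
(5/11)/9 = 5/99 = 0.05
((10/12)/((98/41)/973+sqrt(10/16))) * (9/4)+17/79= 888702673/4276307841+162393005 * sqrt(10)/216521916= 2.58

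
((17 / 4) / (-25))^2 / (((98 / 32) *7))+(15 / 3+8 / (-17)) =16511788 / 3644375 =4.53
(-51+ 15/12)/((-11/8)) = 398/11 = 36.18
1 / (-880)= -1 / 880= -0.00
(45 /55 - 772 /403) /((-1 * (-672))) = -695 /425568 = -0.00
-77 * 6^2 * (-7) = 19404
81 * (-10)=-810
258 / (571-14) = 258 / 557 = 0.46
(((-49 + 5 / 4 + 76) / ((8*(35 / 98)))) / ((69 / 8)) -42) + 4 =-25429 / 690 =-36.85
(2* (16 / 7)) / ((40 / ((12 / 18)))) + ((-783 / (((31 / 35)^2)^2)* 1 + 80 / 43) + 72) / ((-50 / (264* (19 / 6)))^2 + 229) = -860401922936549276 / 166839684410349615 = -5.16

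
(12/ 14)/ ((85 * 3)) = 2/ 595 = 0.00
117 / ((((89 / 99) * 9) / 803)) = 1033461 / 89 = 11611.92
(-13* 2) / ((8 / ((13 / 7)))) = -169 / 28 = -6.04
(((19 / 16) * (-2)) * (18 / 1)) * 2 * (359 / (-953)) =61389 / 1906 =32.21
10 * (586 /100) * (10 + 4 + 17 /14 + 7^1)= 91123 /70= 1301.76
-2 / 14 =-1 / 7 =-0.14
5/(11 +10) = 5/21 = 0.24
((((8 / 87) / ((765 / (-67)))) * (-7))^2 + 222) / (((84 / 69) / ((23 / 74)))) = 260103528359783 / 4589032473900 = 56.68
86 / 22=43 / 11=3.91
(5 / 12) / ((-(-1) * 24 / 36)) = 0.62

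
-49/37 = -1.32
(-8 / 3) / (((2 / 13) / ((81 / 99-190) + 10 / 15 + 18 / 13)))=321116 / 99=3243.60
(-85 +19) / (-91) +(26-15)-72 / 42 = 911 / 91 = 10.01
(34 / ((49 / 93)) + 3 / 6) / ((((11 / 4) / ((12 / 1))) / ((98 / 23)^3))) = 2937902016 / 133837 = 21951.34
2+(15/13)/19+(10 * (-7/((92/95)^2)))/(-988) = 8932227/4181216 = 2.14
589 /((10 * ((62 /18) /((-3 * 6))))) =-1539 /5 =-307.80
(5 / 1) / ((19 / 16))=80 / 19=4.21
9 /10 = 0.90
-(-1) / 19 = 1 / 19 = 0.05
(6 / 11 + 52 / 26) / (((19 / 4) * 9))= 112 / 1881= 0.06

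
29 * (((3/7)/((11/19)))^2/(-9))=-1.77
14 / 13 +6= 92 / 13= 7.08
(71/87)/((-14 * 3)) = -71/3654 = -0.02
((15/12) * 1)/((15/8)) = 2/3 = 0.67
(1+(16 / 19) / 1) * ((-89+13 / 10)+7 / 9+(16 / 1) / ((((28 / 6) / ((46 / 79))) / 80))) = 3622681 / 27018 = 134.08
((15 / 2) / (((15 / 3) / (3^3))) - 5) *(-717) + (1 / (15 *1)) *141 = -254441 / 10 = -25444.10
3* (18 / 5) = 54 / 5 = 10.80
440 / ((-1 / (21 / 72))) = -385 / 3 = -128.33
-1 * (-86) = 86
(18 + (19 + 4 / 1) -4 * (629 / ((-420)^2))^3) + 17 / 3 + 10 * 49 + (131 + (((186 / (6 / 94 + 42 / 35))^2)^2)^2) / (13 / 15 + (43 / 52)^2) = 141948865655161086.33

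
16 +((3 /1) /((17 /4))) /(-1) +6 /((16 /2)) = 1091 /68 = 16.04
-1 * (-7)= 7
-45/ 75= -3/ 5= -0.60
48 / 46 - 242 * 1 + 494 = 5820 / 23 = 253.04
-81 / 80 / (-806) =81 / 64480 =0.00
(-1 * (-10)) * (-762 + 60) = -7020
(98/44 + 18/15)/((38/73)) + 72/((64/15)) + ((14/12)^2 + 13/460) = 8600111/346104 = 24.85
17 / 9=1.89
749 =749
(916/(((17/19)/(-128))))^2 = 4962700754944/289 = 17171974930.60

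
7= 7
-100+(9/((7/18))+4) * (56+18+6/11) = 148100/77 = 1923.38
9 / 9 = 1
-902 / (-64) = 451 / 32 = 14.09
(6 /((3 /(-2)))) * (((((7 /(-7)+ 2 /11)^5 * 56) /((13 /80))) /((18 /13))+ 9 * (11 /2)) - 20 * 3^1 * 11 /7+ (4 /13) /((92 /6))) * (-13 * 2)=-366797283516 /25929211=-14146.10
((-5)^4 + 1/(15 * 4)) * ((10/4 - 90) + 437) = 218443.32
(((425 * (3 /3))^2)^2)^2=1064416113433837890625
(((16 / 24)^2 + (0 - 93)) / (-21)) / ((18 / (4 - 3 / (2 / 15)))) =-4403 / 972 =-4.53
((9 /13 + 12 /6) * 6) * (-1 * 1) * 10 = -161.54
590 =590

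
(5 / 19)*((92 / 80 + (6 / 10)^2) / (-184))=-151 / 69920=-0.00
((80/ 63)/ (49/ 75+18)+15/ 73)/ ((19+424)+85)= 53335/ 102944016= 0.00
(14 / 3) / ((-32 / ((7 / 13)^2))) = -0.04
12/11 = 1.09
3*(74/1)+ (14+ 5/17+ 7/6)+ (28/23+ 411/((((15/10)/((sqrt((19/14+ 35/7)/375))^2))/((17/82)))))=3361476416/14027125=239.64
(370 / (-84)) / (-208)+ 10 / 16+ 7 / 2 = 36221 / 8736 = 4.15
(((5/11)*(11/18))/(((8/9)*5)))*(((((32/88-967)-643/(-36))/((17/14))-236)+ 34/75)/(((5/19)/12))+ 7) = -3251221451/1122000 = -2897.70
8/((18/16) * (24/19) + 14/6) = 228/107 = 2.13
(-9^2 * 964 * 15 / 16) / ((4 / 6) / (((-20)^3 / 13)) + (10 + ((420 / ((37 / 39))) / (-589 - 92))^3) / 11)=-82900.38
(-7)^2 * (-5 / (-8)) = 245 / 8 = 30.62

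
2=2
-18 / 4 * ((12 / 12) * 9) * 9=-729 / 2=-364.50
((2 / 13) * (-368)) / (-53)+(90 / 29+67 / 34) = 4172763 / 679354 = 6.14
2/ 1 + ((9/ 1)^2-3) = 80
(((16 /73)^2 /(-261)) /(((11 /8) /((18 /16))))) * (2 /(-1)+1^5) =256 /1699951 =0.00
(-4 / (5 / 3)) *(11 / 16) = -33 / 20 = -1.65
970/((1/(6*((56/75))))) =21728/5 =4345.60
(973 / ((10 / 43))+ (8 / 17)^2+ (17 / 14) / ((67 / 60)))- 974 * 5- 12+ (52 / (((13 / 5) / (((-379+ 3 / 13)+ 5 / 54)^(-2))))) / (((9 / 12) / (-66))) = -66740921209161414221 / 95781566469585010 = -696.80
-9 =-9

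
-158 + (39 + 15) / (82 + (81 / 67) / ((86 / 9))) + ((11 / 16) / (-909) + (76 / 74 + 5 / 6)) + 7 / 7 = -39338934880339 / 254649165264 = -154.48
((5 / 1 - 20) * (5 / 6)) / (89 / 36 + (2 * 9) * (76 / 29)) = -13050 / 51829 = -0.25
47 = 47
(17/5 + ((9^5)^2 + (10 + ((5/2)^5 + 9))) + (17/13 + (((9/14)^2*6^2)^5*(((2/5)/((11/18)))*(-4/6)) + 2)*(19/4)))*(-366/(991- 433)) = -1374051946322084198675147/601062133832160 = -2286039776.89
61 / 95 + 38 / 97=9527 / 9215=1.03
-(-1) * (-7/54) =-7/54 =-0.13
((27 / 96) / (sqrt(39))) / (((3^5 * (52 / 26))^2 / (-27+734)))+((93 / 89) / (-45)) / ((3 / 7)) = -217 / 4005+707 * sqrt(39) / 32752512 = -0.05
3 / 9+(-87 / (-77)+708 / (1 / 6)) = 981626 / 231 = 4249.46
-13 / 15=-0.87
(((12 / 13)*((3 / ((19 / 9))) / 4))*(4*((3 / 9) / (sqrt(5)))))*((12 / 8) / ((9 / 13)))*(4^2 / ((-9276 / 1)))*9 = -216*sqrt(5) / 73435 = -0.01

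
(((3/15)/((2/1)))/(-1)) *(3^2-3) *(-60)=36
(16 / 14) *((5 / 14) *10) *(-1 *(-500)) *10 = 1000000 / 49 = 20408.16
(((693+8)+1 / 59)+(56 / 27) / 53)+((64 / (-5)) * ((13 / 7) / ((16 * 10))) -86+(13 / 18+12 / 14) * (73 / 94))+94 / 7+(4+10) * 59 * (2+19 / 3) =20868676995923 / 2777714100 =7512.90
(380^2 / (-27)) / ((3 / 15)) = -722000 / 27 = -26740.74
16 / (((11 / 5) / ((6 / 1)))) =480 / 11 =43.64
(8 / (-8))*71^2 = -5041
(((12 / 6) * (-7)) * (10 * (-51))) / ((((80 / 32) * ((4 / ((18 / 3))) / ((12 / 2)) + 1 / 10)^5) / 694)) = 11703889713600000 / 2476099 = 4726745462.76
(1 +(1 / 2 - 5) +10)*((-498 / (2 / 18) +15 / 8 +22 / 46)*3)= -32145945 / 368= -87353.11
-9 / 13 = -0.69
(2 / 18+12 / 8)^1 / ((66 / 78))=377 / 198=1.90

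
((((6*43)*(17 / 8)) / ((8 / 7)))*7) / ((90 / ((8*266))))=4763927 / 60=79398.78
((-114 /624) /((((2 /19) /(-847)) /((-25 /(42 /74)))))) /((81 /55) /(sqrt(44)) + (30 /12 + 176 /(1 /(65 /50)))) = -3637155652625 /12992340816 + 116961625*sqrt(11) /1443593424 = -279.68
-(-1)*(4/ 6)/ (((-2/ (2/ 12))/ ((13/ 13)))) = -1/ 18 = -0.06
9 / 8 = 1.12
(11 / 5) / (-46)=-11 / 230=-0.05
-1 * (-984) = 984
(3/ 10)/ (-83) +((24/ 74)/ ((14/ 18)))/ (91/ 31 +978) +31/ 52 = 100781779537/ 169962590980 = 0.59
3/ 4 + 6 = 6.75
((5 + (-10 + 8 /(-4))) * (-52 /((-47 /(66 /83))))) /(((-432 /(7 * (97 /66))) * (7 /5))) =44135 /421308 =0.10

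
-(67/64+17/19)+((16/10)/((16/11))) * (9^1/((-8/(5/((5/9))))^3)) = -16.04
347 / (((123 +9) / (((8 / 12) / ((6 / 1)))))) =347 / 1188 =0.29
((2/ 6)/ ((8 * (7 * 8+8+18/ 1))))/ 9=0.00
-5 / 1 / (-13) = 5 / 13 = 0.38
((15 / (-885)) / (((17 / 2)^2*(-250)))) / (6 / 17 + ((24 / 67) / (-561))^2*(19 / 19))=543169 / 204299676125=0.00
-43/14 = -3.07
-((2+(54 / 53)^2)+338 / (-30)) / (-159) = -346711 / 6699465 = -0.05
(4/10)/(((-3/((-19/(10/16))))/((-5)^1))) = -304/15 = -20.27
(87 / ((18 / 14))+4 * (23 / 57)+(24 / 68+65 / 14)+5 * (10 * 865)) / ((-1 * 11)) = -587737135 / 149226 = -3938.57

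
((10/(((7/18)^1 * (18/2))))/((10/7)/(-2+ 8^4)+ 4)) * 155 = 6345700/57321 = 110.70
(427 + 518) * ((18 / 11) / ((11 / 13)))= 221130 / 121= 1827.52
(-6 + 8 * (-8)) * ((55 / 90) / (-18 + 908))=-77 / 1602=-0.05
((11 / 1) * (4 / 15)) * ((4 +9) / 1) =572 / 15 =38.13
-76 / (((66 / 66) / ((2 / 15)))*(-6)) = 76 / 45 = 1.69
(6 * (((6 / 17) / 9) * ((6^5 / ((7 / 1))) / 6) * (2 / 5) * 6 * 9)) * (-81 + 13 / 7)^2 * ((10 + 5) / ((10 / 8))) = 2062004097024 / 29155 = 70725573.56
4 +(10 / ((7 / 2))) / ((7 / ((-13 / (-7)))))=1632 / 343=4.76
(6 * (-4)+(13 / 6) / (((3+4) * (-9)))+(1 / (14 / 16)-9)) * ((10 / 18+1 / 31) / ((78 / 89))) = -43988695 / 2056509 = -21.39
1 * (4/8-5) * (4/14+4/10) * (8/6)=-144/35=-4.11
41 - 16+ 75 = 100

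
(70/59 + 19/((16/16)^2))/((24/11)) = 9.25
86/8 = 43/4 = 10.75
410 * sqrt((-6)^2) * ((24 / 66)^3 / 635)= 31488 / 169037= 0.19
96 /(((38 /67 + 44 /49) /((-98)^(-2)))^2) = 13467 /27774888050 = 0.00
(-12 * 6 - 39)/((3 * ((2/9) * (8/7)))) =-2331/16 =-145.69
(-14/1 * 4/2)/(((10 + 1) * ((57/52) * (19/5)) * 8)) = -910/11913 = -0.08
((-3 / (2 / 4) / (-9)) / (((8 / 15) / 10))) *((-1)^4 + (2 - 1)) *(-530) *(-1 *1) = 13250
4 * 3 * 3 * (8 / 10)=144 / 5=28.80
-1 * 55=-55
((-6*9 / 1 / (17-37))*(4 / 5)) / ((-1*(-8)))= 0.27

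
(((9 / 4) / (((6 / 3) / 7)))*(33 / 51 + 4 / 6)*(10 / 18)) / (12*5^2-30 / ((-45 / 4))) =2345 / 123488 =0.02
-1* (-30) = 30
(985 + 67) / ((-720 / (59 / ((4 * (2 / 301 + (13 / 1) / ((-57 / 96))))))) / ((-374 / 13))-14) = -33189404402 / 1613350169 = -20.57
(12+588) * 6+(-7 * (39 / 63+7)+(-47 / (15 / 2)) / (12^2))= 3830353 / 1080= 3546.62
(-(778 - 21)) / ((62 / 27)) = -329.66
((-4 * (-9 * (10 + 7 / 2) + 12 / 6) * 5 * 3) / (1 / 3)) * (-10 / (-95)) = 43020 / 19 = 2264.21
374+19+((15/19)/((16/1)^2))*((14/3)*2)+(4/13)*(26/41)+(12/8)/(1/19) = 21025467/49856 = 421.72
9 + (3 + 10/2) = 17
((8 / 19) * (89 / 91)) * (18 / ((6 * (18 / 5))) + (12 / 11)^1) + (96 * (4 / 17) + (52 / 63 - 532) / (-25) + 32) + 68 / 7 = 6281172896 / 72747675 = 86.34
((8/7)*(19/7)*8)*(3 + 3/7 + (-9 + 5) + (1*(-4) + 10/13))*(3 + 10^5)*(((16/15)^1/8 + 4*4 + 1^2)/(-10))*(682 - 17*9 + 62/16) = 19598996752264/2275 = 8614943627.37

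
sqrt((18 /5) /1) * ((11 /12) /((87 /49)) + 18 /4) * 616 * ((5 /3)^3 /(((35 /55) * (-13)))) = -3281.04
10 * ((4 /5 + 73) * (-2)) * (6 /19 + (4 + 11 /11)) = -149076 /19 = -7846.11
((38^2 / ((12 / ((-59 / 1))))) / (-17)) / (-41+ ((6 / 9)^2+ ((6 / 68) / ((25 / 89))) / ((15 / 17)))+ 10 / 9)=-15974250 / 1495133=-10.68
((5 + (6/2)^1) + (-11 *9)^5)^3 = -860058352470771546698724070771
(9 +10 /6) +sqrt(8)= 2 * sqrt(2) +32 /3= 13.50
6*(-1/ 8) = -3/ 4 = -0.75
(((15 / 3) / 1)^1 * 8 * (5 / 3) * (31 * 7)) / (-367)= -43400 / 1101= -39.42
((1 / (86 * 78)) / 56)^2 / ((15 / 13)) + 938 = 152725975234561 / 162820869120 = 938.00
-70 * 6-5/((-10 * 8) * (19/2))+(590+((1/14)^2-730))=-4170793/7448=-559.99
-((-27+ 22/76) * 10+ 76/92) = 116364/437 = 266.28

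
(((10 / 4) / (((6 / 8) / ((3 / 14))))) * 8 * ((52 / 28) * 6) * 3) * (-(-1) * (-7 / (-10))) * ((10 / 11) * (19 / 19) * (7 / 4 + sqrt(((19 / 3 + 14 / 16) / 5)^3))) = 2249 * sqrt(5190) / 770 + 2340 / 11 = 423.15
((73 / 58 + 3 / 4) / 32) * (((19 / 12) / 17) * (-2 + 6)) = 4427 / 189312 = 0.02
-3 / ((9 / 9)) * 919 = -2757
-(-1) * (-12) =-12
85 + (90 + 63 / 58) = 176.09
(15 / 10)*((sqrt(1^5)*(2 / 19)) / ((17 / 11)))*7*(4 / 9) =0.32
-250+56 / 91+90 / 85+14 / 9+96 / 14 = -3340310 / 13923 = -239.91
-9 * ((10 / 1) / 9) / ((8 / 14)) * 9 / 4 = -315 / 8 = -39.38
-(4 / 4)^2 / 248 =-1 / 248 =-0.00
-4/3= -1.33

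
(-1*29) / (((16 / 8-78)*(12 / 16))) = 29 / 57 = 0.51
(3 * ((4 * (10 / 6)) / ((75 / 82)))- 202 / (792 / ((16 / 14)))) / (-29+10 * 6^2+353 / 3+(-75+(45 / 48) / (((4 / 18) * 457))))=0.06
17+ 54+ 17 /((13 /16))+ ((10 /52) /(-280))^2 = 194871041 /2119936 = 91.92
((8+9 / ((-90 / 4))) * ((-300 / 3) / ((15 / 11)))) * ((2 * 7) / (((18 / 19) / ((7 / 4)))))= -389158 / 27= -14413.26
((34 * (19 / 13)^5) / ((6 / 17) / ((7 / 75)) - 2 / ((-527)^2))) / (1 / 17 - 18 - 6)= -2.50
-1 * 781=-781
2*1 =2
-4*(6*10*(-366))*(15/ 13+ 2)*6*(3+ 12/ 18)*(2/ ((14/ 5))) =396158400/ 91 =4353389.01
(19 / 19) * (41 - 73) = -32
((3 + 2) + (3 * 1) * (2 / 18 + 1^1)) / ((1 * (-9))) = -25 / 27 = -0.93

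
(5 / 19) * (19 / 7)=5 / 7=0.71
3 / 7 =0.43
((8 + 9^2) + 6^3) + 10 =315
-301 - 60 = -361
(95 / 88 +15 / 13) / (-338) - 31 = -11989387 / 386672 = -31.01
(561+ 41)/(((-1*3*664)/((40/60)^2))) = -301/2241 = -0.13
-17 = -17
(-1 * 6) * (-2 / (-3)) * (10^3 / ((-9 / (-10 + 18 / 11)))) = -368000 / 99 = -3717.17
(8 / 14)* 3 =12 / 7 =1.71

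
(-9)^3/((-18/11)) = 891/2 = 445.50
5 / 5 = 1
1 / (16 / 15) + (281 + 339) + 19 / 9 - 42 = 83671 / 144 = 581.05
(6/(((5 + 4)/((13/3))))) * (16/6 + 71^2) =14570.59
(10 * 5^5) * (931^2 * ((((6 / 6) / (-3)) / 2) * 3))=-13543140625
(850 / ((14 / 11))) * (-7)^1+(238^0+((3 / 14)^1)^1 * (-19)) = -65493 / 14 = -4678.07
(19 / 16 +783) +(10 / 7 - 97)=77125 / 112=688.62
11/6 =1.83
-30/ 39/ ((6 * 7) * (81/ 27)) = -5/ 819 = -0.01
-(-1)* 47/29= 47/29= 1.62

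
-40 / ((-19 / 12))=480 / 19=25.26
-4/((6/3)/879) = -1758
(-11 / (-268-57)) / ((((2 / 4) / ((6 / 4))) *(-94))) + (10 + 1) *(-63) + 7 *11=-18818833 / 30550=-616.00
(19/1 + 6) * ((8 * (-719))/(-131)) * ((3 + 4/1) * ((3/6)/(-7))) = -71900/131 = -548.85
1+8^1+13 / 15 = 148 / 15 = 9.87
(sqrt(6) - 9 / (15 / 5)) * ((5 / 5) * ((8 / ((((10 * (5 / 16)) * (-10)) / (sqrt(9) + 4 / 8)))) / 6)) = 56 / 125 - 56 * sqrt(6) / 375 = 0.08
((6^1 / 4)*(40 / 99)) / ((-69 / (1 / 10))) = -2 / 2277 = -0.00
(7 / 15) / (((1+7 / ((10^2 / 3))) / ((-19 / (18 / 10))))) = -13300 / 3267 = -4.07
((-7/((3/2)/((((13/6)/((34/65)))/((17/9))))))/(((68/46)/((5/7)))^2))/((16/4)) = -0.60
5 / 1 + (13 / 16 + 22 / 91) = 8815 / 1456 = 6.05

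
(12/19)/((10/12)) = 72/95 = 0.76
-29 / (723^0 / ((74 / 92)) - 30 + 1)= 1073 / 1027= 1.04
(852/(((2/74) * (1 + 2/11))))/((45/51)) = 1964996/65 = 30230.71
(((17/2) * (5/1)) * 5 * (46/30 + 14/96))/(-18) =-34255/1728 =-19.82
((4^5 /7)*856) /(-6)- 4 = -438356 /21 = -20874.10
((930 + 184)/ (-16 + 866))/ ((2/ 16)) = 4456/ 425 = 10.48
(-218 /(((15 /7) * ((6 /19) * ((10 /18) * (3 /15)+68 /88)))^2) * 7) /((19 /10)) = -7016548 /3125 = -2245.30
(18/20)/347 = 9/3470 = 0.00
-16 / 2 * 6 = -48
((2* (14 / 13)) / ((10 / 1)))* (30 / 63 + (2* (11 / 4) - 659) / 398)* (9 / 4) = -4497 / 7960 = -0.56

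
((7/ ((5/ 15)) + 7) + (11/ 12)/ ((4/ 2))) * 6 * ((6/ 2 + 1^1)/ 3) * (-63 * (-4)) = 57372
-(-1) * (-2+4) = 2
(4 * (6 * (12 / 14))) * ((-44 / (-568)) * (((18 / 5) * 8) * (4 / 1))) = 456192 / 2485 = 183.58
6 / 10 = 3 / 5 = 0.60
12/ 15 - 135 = -671/ 5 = -134.20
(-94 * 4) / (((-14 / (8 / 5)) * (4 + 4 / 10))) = 752 / 77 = 9.77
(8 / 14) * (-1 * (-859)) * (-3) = -10308 / 7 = -1472.57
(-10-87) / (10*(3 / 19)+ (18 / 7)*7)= -1843 / 372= -4.95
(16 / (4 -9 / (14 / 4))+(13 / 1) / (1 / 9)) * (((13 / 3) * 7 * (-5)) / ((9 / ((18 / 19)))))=-116662 / 57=-2046.70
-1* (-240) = 240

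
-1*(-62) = 62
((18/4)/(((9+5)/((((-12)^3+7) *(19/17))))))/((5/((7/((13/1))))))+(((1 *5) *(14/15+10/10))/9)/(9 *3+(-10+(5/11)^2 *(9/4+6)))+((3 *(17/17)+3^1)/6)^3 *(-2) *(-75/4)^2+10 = -149220667507/196433640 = -759.65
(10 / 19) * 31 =310 / 19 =16.32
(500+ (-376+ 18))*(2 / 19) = 284 / 19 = 14.95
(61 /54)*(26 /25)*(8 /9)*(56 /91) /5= 3904 /30375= 0.13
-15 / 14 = -1.07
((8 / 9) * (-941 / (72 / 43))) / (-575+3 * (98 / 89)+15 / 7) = 25208449 / 28741392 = 0.88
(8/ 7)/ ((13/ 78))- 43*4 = -1156/ 7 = -165.14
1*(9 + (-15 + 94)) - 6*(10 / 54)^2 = 21334 / 243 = 87.79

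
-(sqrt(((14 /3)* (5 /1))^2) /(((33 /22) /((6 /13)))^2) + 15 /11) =-19925 /5577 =-3.57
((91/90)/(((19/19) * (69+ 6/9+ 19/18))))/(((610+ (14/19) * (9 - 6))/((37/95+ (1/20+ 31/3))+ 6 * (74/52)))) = 2003351/4442260800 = 0.00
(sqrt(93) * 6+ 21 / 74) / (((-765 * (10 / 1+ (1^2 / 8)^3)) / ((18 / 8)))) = -0.02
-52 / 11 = -4.73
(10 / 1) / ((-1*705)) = -2 / 141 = -0.01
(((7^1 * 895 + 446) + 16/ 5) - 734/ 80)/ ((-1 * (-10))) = 268201/ 400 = 670.50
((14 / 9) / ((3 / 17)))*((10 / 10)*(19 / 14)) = 323 / 27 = 11.96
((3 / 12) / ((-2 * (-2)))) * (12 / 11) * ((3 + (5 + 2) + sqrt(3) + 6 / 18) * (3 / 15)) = 3 * sqrt(3) / 220 + 31 / 220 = 0.16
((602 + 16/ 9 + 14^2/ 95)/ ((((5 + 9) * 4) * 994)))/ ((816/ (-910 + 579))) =-85728007/ 19417829760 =-0.00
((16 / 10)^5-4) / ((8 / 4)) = 10134 / 3125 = 3.24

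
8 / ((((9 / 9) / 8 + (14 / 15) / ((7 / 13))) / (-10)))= -9600 / 223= -43.05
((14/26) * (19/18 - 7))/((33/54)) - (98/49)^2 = -1321/143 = -9.24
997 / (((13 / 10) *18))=4985 / 117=42.61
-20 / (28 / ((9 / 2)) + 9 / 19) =-684 / 229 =-2.99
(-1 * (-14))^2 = 196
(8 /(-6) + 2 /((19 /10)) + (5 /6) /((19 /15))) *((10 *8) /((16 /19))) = 215 /6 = 35.83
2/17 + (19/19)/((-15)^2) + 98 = 375317/3825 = 98.12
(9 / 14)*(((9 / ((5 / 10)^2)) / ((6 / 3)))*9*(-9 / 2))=-6561 / 14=-468.64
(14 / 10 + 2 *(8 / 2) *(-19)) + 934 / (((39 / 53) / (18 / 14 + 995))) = 1725929171 / 1365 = 1264416.98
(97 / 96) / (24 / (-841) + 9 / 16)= 81577 / 43110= 1.89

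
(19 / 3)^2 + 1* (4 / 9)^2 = 3265 / 81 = 40.31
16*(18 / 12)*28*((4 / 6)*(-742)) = -332416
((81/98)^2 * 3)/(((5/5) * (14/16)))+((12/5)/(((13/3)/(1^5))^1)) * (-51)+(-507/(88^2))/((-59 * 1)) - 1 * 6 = -15923912895747/499138319680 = -31.90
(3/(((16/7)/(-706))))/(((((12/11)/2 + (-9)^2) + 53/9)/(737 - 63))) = -247319919/34624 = -7143.02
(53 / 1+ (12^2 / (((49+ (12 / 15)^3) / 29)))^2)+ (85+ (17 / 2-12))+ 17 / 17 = 7249.27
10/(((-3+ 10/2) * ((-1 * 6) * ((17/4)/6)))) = -20/17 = -1.18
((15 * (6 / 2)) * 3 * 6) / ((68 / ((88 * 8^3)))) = 9123840 / 17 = 536696.47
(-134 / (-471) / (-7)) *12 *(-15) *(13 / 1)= 104520 / 1099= 95.10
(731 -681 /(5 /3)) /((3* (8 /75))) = 1007.50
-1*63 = -63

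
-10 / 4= -5 / 2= -2.50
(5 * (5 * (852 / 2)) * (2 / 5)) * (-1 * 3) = -12780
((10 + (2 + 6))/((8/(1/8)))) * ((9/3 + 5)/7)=9/28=0.32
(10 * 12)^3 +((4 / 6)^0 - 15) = 1727986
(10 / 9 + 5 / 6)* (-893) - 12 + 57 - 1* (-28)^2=-2475.39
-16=-16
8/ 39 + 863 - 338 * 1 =20483/ 39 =525.21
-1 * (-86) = 86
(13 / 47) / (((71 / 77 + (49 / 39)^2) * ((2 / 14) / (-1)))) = -10657647 / 13764796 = -0.77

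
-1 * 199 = -199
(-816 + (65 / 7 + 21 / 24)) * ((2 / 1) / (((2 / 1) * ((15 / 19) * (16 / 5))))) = -318.98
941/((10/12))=5646/5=1129.20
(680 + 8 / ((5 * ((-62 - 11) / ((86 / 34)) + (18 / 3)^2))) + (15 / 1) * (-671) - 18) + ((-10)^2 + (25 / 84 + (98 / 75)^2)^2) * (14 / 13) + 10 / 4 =-65682384032746217 / 7071553125000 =-9288.25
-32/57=-0.56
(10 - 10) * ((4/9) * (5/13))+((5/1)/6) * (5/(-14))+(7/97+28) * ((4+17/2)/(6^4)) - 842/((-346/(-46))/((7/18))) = -13262888687/304474464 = -43.56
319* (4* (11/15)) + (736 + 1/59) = 1479499/885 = 1671.75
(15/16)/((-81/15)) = -25/144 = -0.17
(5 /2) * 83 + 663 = 1741 /2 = 870.50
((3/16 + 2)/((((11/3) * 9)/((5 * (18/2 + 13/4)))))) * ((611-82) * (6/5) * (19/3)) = 17237465/1056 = 16323.36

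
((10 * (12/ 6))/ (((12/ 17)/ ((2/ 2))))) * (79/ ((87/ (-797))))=-5351855/ 261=-20505.19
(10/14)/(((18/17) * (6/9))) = 85/84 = 1.01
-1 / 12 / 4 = -1 / 48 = -0.02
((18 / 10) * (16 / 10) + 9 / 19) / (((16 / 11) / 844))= 3697353 / 1900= 1945.98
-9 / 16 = -0.56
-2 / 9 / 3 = -2 / 27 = -0.07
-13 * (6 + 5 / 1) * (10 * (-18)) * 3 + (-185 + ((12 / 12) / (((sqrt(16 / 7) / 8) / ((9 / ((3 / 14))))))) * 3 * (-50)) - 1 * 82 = 76953 - 12600 * sqrt(7) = 43616.53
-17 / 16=-1.06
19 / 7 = 2.71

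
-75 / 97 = -0.77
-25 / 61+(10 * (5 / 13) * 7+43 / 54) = 1169449 / 42822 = 27.31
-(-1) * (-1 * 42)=-42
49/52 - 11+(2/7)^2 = -25419/2548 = -9.98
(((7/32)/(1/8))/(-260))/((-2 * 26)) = 7/54080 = 0.00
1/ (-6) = -1/ 6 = -0.17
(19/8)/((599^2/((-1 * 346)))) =-3287/1435204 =-0.00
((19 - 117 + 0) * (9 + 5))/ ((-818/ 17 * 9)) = 3.17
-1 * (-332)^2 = -110224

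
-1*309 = -309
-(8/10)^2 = -0.64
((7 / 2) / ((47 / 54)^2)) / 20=5103 / 22090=0.23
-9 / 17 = -0.53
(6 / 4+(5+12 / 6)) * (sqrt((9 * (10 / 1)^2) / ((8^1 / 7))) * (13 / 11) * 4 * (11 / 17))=195 * sqrt(14)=729.62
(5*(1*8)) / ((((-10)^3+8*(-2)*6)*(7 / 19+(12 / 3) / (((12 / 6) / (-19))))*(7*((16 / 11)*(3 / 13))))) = 19 / 46032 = 0.00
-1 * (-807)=807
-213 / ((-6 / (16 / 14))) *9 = 2556 / 7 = 365.14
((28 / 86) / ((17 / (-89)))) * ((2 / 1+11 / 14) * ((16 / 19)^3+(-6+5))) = 1.91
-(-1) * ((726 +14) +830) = 1570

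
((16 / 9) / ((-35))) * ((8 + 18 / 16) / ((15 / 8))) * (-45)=1168 / 105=11.12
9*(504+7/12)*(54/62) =490455/124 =3955.28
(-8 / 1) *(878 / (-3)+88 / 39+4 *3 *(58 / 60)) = 2230.48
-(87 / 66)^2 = -841 / 484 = -1.74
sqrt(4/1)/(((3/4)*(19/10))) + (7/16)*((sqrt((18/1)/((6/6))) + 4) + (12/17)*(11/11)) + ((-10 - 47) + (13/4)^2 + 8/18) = -1978189/46512 + 21*sqrt(2)/16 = -40.67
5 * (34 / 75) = 34 / 15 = 2.27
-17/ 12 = -1.42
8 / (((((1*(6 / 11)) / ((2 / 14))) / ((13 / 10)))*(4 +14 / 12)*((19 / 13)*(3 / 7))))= 7436 / 8835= 0.84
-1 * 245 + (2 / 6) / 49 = -36014 / 147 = -244.99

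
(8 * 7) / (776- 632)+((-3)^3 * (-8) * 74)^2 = 4598788615 / 18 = 255488256.39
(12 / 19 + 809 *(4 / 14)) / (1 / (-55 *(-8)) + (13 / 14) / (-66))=-40690320 / 2071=-19647.67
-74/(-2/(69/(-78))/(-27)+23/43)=-1976022/12047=-164.03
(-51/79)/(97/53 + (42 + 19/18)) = -48654/3382859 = -0.01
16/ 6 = 8/ 3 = 2.67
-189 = -189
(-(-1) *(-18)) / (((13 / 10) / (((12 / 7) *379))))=-818640 / 91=-8996.04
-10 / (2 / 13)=-65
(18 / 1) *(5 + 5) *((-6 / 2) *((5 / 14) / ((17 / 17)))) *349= -471150 / 7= -67307.14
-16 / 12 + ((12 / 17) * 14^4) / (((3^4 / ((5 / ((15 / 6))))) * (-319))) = -502556 / 146421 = -3.43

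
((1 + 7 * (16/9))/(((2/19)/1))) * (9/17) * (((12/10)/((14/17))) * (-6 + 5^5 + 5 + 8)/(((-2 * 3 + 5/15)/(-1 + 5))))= -129608424/595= -217829.28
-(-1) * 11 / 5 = 11 / 5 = 2.20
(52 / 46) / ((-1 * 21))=-26 / 483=-0.05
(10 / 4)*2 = 5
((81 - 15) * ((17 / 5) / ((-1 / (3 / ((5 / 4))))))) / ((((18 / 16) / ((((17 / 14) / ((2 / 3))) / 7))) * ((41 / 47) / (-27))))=193639248 / 50225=3855.44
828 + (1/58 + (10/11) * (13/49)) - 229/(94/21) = 570901113/734657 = 777.10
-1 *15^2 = -225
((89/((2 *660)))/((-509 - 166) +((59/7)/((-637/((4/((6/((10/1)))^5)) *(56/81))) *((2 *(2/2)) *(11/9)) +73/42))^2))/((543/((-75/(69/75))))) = 867322558986811405/57832088661763198709256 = 0.00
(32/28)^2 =64/49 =1.31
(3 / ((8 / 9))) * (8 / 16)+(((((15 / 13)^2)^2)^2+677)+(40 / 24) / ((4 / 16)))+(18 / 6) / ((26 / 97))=27396347921465 / 39155074608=699.69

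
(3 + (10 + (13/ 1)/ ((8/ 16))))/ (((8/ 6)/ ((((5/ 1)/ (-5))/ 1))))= -117/ 4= -29.25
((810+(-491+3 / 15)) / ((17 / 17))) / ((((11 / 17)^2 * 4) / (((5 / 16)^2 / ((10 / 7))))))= 807177 / 61952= 13.03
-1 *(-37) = 37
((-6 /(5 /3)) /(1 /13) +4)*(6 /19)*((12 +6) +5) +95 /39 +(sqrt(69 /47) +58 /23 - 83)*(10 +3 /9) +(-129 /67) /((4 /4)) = -6519919723 /5709405 +31*sqrt(3243) /141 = -1129.44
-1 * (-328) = 328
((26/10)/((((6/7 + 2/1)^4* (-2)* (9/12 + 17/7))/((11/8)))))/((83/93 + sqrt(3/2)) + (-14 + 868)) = -0.00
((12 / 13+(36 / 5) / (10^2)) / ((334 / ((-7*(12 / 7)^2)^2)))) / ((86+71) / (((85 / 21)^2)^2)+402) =47627015040 / 15207988709719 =0.00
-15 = -15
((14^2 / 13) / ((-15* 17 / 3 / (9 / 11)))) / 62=-882 / 376805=-0.00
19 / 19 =1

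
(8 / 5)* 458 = 732.80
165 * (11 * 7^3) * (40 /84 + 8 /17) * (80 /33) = 72872800 /51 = 1428878.43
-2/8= -1/4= -0.25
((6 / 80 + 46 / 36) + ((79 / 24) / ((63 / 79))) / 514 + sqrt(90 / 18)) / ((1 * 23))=5287883 / 89374320 + sqrt(5) / 23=0.16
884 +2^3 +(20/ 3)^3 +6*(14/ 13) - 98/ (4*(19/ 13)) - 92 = 14484997/ 13338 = 1085.99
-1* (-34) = 34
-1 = -1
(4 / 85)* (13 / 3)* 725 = 7540 / 51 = 147.84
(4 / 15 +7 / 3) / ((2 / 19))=247 / 10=24.70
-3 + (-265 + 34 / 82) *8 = -86907 / 41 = -2119.68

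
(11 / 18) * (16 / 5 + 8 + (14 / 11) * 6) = 518 / 45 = 11.51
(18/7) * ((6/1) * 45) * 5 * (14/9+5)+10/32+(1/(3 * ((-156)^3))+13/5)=9072697023433/398623680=22760.06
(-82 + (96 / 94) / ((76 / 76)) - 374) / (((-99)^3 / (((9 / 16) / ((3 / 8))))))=4 / 5687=0.00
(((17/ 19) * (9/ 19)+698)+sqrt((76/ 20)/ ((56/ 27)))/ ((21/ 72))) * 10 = 36 * sqrt(3990)/ 49+2521310/ 361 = 7030.65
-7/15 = -0.47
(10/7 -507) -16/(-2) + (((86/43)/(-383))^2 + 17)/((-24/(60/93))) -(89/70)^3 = -500.08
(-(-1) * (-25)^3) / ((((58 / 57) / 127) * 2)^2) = -818798765625 / 13456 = -60850086.62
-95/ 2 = -47.50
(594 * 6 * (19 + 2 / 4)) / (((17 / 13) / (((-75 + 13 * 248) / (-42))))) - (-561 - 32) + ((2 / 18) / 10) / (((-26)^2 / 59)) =-28844408504339 / 7239960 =-3984056.34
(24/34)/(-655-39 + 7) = -0.00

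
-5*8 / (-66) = 20 / 33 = 0.61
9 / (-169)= -9 / 169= -0.05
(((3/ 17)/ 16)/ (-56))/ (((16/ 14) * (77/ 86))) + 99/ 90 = 3685499/ 3351040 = 1.10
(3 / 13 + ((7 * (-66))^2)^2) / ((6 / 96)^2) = 151618159301376 / 13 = 11662935330875.08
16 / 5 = 3.20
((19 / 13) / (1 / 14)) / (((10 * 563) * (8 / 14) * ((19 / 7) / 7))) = 2401 / 146380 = 0.02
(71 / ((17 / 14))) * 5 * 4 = 19880 / 17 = 1169.41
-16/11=-1.45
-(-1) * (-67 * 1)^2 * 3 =13467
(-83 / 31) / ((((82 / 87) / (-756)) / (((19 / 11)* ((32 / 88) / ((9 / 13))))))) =299642616 / 153791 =1948.38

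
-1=-1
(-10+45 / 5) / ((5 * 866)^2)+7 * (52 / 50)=136491991 / 18748900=7.28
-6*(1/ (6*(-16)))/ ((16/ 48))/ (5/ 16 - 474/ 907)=-2721/ 3049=-0.89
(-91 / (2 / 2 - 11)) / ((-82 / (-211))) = 19201 / 820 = 23.42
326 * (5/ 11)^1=1630/ 11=148.18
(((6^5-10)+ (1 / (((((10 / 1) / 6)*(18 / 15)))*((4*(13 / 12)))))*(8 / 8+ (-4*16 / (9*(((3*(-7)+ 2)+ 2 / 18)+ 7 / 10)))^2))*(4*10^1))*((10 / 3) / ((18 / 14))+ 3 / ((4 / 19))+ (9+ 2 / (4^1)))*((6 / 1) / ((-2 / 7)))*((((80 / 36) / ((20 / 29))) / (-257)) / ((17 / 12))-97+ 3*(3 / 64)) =4378148249333684857885525 / 263006507335104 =16646539637.73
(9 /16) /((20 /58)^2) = 7569 /1600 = 4.73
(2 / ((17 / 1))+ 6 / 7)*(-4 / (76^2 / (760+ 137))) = -26013 / 42959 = -0.61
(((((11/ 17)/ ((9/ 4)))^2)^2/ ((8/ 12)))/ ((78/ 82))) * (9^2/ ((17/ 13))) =76835968/ 115008417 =0.67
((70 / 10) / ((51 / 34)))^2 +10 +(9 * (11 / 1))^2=88495 / 9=9832.78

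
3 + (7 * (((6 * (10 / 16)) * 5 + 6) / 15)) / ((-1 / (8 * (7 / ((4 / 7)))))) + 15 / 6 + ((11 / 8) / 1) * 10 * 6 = -1043.90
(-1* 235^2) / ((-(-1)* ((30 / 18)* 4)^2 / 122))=-1212741 / 8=-151592.62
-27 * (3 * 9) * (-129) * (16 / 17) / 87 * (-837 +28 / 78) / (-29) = 5455046736 / 185861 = 29350.14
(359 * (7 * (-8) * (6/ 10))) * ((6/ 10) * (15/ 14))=-38772/ 5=-7754.40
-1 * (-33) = 33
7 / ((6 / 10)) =35 / 3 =11.67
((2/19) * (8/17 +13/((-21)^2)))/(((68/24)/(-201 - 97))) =-4468808/807177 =-5.54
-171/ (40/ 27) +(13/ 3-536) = -77651/ 120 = -647.09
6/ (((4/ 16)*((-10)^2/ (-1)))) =-6/ 25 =-0.24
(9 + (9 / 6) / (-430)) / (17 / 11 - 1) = 28369 / 1720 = 16.49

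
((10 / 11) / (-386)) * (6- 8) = 10 / 2123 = 0.00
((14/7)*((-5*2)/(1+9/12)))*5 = -400/7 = -57.14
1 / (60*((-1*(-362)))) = 1 / 21720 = 0.00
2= 2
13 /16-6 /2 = -35 /16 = -2.19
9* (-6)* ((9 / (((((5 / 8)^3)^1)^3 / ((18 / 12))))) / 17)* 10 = -195689447424 / 6640625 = -29468.53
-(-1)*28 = 28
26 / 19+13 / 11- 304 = -63003 / 209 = -301.45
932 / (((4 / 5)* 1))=1165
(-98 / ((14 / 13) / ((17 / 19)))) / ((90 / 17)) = -26299 / 1710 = -15.38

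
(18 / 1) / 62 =9 / 31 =0.29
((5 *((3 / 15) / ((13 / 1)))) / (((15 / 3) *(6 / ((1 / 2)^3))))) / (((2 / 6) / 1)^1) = 1 / 1040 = 0.00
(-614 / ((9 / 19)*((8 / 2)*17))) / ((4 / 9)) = -5833 / 136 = -42.89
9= 9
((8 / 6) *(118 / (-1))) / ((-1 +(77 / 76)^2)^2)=-15746947072 / 70227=-224229.24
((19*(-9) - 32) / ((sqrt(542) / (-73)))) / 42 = 2117*sqrt(542) / 3252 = 15.16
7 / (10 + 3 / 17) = 119 / 173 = 0.69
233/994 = 0.23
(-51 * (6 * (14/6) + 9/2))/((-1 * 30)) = 629/20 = 31.45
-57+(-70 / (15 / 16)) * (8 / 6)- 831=-8888 / 9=-987.56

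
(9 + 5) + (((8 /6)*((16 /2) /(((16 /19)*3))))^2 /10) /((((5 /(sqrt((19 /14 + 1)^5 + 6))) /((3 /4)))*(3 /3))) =361*sqrt(593072718) /3704400 + 14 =16.37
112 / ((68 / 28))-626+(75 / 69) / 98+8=-21912963 / 38318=-571.87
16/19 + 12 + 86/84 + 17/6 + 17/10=24471/1330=18.40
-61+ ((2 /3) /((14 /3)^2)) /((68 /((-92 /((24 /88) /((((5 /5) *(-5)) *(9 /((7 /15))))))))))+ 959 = 10643251 /11662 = 912.64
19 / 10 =1.90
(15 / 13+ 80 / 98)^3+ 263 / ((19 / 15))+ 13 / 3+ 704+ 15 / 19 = 924.40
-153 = -153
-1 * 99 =-99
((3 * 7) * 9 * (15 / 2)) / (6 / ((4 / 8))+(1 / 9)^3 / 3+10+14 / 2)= 6200145 / 126848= 48.88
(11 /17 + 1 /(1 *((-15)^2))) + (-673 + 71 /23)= -58878284 /87975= -669.26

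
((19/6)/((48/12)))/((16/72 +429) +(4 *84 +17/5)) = 285/276704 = 0.00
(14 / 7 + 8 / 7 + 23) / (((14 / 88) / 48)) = 7887.67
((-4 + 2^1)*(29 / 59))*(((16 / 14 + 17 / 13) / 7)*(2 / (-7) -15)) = 1383938 / 263081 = 5.26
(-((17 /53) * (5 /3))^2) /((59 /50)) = -361250 /1491579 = -0.24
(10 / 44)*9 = 45 / 22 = 2.05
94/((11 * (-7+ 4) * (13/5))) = -470/429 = -1.10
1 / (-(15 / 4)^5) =-1024 / 759375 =-0.00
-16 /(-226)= 8 /113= 0.07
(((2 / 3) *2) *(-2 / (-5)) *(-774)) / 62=-1032 / 155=-6.66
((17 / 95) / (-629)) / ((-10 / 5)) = 1 / 7030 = 0.00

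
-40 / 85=-8 / 17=-0.47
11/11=1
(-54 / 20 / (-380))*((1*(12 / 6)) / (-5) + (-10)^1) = -351 / 4750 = -0.07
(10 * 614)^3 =231475544000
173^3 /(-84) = -5177717 /84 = -61639.49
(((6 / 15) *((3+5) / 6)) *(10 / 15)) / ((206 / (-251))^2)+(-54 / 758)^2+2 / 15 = 45689459023 / 68574931605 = 0.67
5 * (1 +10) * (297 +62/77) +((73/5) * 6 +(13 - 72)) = 574276/35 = 16407.89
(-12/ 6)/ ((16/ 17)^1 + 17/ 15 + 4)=-510/ 1549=-0.33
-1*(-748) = 748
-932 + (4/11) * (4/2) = -10244/11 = -931.27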